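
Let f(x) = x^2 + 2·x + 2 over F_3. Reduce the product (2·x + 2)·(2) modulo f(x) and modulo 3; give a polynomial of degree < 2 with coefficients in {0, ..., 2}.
Multiply as integer polynomials: a · b = 4·x + 4. Reducing coefficients mod 3: a · b ≡ x + 1. This already has degree < 2, so no reduction by f is needed. Hence a · b ≡ x + 1 in F_3[x]/(f).

Final answer: a · b ≡ x + 1 (mod f(x))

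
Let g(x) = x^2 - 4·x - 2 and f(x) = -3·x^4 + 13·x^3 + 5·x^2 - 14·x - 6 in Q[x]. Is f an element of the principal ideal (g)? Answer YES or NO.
In Q[x] the ideal (g) consists of all multiples of g, so f ∈ (g) iff g | f, i.e. iff the remainder of f on division by g is 0. Divide f by g (g is monic, so eliminate the leading term of the running remainder at each step):
  leading term -3·x^4: subtract (-3·x^2)·g(x) = -3·x^4 + 12·x^3 + 6·x^2, leaving x^3 - x^2 - 14·x - 6
  leading term x^3: subtract (x)·g(x) = x^3 - 4·x^2 - 2·x, leaving 3·x^2 - 12·x - 6
  leading term 3·x^2: subtract (3)·g(x) = 3·x^2 - 12·x - 6, leaving 0
The remainder is 0, so f(x) = g(x) · h(x) with h(x) = -3·x^2 + x + 3. Hence g | f, i.e. f ∈ (g).

Final answer: YES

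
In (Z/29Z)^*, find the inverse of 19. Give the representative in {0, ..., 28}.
Apply the extended Euclidean algorithm to (29, 19), tracking rows (r, s, t) with s·29 + t·19 = r. Each division r_prev = q·r_cur + r_new produces the new row as (previous row) − q·(current row):
  row A: (29, 1, 0)   [1·29 + 0·19 = 29]
  row B: (19, 0, 1)   [0·29 + 1·19 = 19]
  29 = 1·19 + 10   → row C = row A − 1·row B = (10, 1, −1)   [check: 1·29 − 1·19 = 10]
  19 = 1·10 + 9   → row D = row B − 1·row C = (9, −1, 2)   [check: −1·29 + 2·19 = 9]
  10 = 1·9 + 1   → row E = row C − 1·row D = (1, 2, −3)   [check: 2·29 − 3·19 = 1]
  9 = 9·1 + 0   → remainder 0, stop. gcd = 1 (last nonzero row E).
The gcd is 1, so 19 is invertible mod 29. The last nonzero row gives 2·29 − 3·19 = 1, so t = −3. So 19^(−1) ≡ −3 ≡ 26 (mod 29). Verify: 19 · 26 = 494 ≡ 1 (mod 29). ✓

Final answer: 19^(−1) ≡ 26 (mod 29)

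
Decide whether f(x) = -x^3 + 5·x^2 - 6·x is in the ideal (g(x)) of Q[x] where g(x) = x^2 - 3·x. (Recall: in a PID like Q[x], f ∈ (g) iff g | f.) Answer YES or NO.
YES

In Q[x] the ideal (g) consists of all multiples of g, so f ∈ (g) iff g | f, i.e. iff the remainder of f on division by g is 0. Divide f by g (g is monic, so eliminate the leading term of the running remainder at each step):
  leading term -x^3: subtract (-x)·g(x) = -x^3 + 3·x^2, leaving 2·x^2 - 6·x
  leading term 2·x^2: subtract (2)·g(x) = 2·x^2 - 6·x, leaving 0
The remainder is 0, so f(x) = g(x) · h(x) with h(x) = 2 - x. Hence g | f, i.e. f ∈ (g).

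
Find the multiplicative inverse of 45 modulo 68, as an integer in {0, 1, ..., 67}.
Apply the extended Euclidean algorithm to (68, 45), tracking rows (r, s, t) with s·68 + t·45 = r. Each division r_prev = q·r_cur + r_new produces the new row as (previous row) − q·(current row):
  row A: (68, 1, 0)   [1·68 + 0·45 = 68]
  row B: (45, 0, 1)   [0·68 + 1·45 = 45]
  68 = 1·45 + 23   → row C = row A − 1·row B = (23, 1, −1)   [check: 1·68 − 1·45 = 23]
  45 = 1·23 + 22   → row D = row B − 1·row C = (22, −1, 2)   [check: −1·68 + 2·45 = 22]
  23 = 1·22 + 1   → row E = row C − 1·row D = (1, 2, −3)   [check: 2·68 − 3·45 = 1]
  22 = 22·1 + 0   → remainder 0, stop. gcd = 1 (last nonzero row E).
The gcd is 1, so 45 is invertible mod 68. The last nonzero row gives 2·68 − 3·45 = 1, so t = −3. So 45^(−1) ≡ −3 ≡ 65 (mod 68). Verify: 45 · 65 = 2925 ≡ 1 (mod 68). ✓

Final answer: 45^(−1) ≡ 65 (mod 68)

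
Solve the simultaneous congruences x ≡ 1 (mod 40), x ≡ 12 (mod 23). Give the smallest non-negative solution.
x ≡ 81 (mod 920); the representative in [0, 920) is 81

The moduli 40, 23 are pairwise coprime, so by the CRT there is a unique solution mod 40·23 = 920.
Solve by successive substitution. Start with x ≡ 1 (mod 40).
  Combine with x ≡ 12 (mod 23): write x = 1 + 40·t and require 1 + 40·t ≡ 12 (mod 23), i.e. 40·t ≡ 12 − 1 ≡ 11 (mod 23). Since 40^(−1) ≡ 19 (mod 23) (40 ≡ 17 (mod 23)), t ≡ 19·11 ≡ 2 (mod 23). So x ≡ 1 + 40·2 = 81 (mod 920).
Unique solution in [0, 920): x = 81.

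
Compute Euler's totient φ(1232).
φ is multiplicative, with φ(p^e) = p^e − p^(e−1). Factorise 1232 = 2^4 · 7 · 11. Then
  φ(1232) = (2^4 − 2^3) · (7 − 1) · (11 − 1) = 8 · 6 · 10 = 480.

Final answer: φ(1232) = 480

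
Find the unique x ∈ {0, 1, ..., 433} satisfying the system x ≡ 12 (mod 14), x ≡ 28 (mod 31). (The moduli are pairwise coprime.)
x ≡ 152 (mod 434); the representative in [0, 434) is 152

The moduli 14, 31 are pairwise coprime, so by the CRT there is a unique solution mod 14·31 = 434.
Solve by successive substitution. Start with x ≡ 12 (mod 14).
  Combine with x ≡ 28 (mod 31): write x = 12 + 14·t and require 12 + 14·t ≡ 28 (mod 31), i.e. 14·t ≡ 28 − 12 ≡ 16 (mod 31). Since 14^(−1) ≡ 20 (mod 31), t ≡ 20·16 ≡ 10 (mod 31). So x ≡ 12 + 14·10 = 152 (mod 434).
Unique solution in [0, 434): x = 152.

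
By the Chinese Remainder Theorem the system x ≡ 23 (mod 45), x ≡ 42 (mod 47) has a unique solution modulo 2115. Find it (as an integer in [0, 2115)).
The moduli 45, 47 are pairwise coprime, so by the CRT there is a unique solution mod 45·47 = 2115.
Solve by successive substitution. Start with x ≡ 23 (mod 45).
  Combine with x ≡ 42 (mod 47): write x = 23 + 45·t and require 23 + 45·t ≡ 42 (mod 47), i.e. 45·t ≡ 42 − 23 ≡ 19 (mod 47). Since 45^(−1) ≡ 23 (mod 47), t ≡ 23·19 ≡ 14 (mod 47). So x ≡ 23 + 45·14 = 653 (mod 2115).
Unique solution in [0, 2115): x = 653.

Final answer: x ≡ 653 (mod 2115); the representative in [0, 2115) is 653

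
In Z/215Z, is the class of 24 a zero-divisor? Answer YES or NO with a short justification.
NO

gcd(24, 215) = 1, so 24 is a unit in Z/215Z (it has a multiplicative inverse). A unit cannot be a zero-divisor: if 24·b ≡ 0 then multiplying both sides by 24^(−1) gives b ≡ 0. So 24 is not a zero-divisor.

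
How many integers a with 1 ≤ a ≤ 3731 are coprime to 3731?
2880

The number of a ∈ {1, ..., 3731} with gcd(a, 3731) = 1 is by definition Euler's totient φ(3731). φ is multiplicative, with φ(p^e) = p^e − p^(e−1). Factorise 3731 = 7 · 13 · 41. Then
  φ(3731) = (7 − 1) · (13 − 1) · (41 − 1) = 6 · 12 · 40 = 2880.
So there are 2880 such integers.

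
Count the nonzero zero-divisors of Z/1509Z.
Z/1509Z has 504 nonzero zero-divisors

In Z/1509Z each nonzero element is either a unit (gcd with 1509 is 1) or a zero-divisor (gcd > 1). The number of units is φ(1509): factorise 1509 = 3 · 503, so φ(1509) = (3 − 1) · (503 − 1) = 2 · 502 = 1004. The nonzero elements number 1509 − 1 = 1508. Hence the nonzero zero-divisors number 1508 − 1004 = 504.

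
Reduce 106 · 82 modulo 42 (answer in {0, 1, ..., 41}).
Reduce the factors first: 106 ≡ 22, 82 ≡ 40 (mod 42), so 106 · 82 ≡ 22 · 40 (mod 42). 22 · 40 = 880. Dividing by 42: 880 = 20·42 + 40. So (106 · 82) mod 42 = 40.

Final answer: 40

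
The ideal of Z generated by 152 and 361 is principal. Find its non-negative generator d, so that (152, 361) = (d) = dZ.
(152, 361) = (19); d = 19

In the PID Z, (a, b) is generated by gcd(a, b). Compute gcd(361, 152) with the extended Euclidean algorithm, tracking rows (r, s, t) with s·361 + t·152 = r:
  row A: (361, 1, 0)   [1·361 + 0·152 = 361]
  row B: (152, 0, 1)   [0·361 + 1·152 = 152]
  361 = 2·152 + 57   → row C = row A − 2·row B = (57, 1, −2)   [check: 1·361 − 2·152 = 57]
  152 = 2·57 + 38   → row D = row B − 2·row C = (38, −2, 5)   [check: −2·361 + 5·152 = 38]
  57 = 1·38 + 19   → row E = row C − 1·row D = (19, 3, −7)   [check: 3·361 − 7·152 = 19]
  38 = 2·19 + 0   → remainder 0, stop. gcd = 19 (last nonzero row E).
So gcd(152, 361) = 19, with Bézout identity 3·361 − 7·152 = 19. Containment (⊇): the Bézout identity exhibits 19 as an element of (152, 361), giving (19) ⊆ (152, 361). Containment (⊆): since 19 | 152 and 19 | 361 (152 = 19·8, 361 = 19·19), every Z-linear combination of 152 and 361 is divisible by 19, so (152, 361) ⊆ (19). Therefore (152, 361) = (19), d = 19.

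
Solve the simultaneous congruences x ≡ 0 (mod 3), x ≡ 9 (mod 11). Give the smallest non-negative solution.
The moduli 3, 11 are pairwise coprime, so by the CRT there is a unique solution mod 3·11 = 33.
Solve by successive substitution. Start with x ≡ 0 (mod 3).
  Combine with x ≡ 9 (mod 11): write x = 3·t and require 3·t ≡ 9 (mod 11). Since 3^(−1) ≡ 4 (mod 11), t ≡ 4·9 ≡ 3 (mod 11). So x ≡ 3·3 = 9 (mod 33).
Unique solution in [0, 33): x = 9.

Final answer: x ≡ 9 (mod 33); the representative in [0, 33) is 9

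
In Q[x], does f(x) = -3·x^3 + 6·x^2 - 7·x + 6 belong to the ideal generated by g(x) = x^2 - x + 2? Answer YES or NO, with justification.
NO

In Q[x] the ideal (g) consists of all multiples of g, so f ∈ (g) iff g | f, i.e. iff the remainder of f on division by g is 0. Divide f by g (g is monic, so eliminate the leading term of the running remainder at each step):
  leading term -3·x^3: subtract (-3·x)·g(x) = -3·x^3 + 3·x^2 - 6·x, leaving 3·x^2 - x + 6
  leading term 3·x^2: subtract (3)·g(x) = 3·x^2 - 3·x + 6, leaving 2·x
The remainder r(x) = 2·x ≠ 0 (and deg r < deg g), so g ∤ f, i.e. f ∉ (g).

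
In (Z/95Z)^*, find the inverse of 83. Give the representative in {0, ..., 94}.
83^(−1) ≡ 87 (mod 95)

Apply the extended Euclidean algorithm to (95, 83), tracking rows (r, s, t) with s·95 + t·83 = r. Each division r_prev = q·r_cur + r_new produces the new row as (previous row) − q·(current row):
  row A: (95, 1, 0)   [1·95 + 0·83 = 95]
  row B: (83, 0, 1)   [0·95 + 1·83 = 83]
  95 = 1·83 + 12   → row C = row A − 1·row B = (12, 1, −1)   [check: 1·95 − 1·83 = 12]
  83 = 6·12 + 11   → row D = row B − 6·row C = (11, −6, 7)   [check: −6·95 + 7·83 = 11]
  12 = 1·11 + 1   → row E = row C − 1·row D = (1, 7, −8)   [check: 7·95 − 8·83 = 1]
  11 = 11·1 + 0   → remainder 0, stop. gcd = 1 (last nonzero row E).
The gcd is 1, so 83 is invertible mod 95. The last nonzero row gives 7·95 − 8·83 = 1, so t = −8. So 83^(−1) ≡ −8 ≡ 87 (mod 95). Verify: 83 · 87 = 7221 ≡ 1 (mod 95). ✓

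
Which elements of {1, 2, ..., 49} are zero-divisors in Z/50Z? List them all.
nonzero zero-divisors of Z/50Z = {2, 4, 5, 6, 8, 10, 12, 14, 15, 16, 18, 20, 22, 24, 25, 26, 28, 30, 32, 34, 35, 36, 38, 40, 42, 44, 45, 46, 48}

An element a ∈ Z/50Z (with a ≠ 0) is a zero-divisor iff gcd(a, 50) > 1 (because a is a unit precisely when gcd(a, n) = 1, and in Z/nZ every nonzero, non-unit element is a zero-divisor). Scan a = 1, ..., 49 and keep those with gcd(a, 50) > 1:
  gcd(2, 50) = 2, gcd(4, 50) = 2, gcd(5, 50) = 5, gcd(6, 50) = 2, gcd(8, 50) = 2, gcd(10, 50) = 10, gcd(12, 50) = 2, gcd(14, 50) = 2, gcd(15, 50) = 5, gcd(16, 50) = 2, gcd(18, 50) = 2, gcd(20, 50) = 10, gcd(22, 50) = 2, gcd(24, 50) = 2, gcd(25, 50) = 25, gcd(26, 50) = 2, gcd(28, 50) = 2, gcd(30, 50) = 10, gcd(32, 50) = 2, gcd(34, 50) = 2, gcd(35, 50) = 5, gcd(36, 50) = 2, gcd(38, 50) = 2, gcd(40, 50) = 10, gcd(42, 50) = 2, gcd(44, 50) = 2, gcd(45, 50) = 5, gcd(46, 50) = 2, gcd(48, 50) = 2.
All other a ∈ {1, ..., 49} have gcd(a, 50) = 1 and are units. So the nonzero zero-divisors are exactly the 29 values of a appearing in this scan.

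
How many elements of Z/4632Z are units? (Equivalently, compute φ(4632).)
An element a ∈ Z/4632Z is a unit iff gcd(a, 4632) = 1, so the number of units is φ(4632). φ is multiplicative, with φ(p^e) = p^e − p^(e−1). Factorise 4632 = 2^3 · 3 · 193. Then
  φ(4632) = (2^3 − 2^2) · (3 − 1) · (193 − 1) = 4 · 2 · 192 = 1536.

Final answer: Z/4632Z has φ(4632) = 1536 units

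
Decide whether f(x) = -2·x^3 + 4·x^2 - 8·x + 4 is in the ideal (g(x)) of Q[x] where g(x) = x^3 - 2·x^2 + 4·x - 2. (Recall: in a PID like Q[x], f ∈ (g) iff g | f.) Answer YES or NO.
In Q[x] the ideal (g) consists of all multiples of g, so f ∈ (g) iff g | f, i.e. iff the remainder of f on division by g is 0. Divide f by g (g is monic, so eliminate the leading term of the running remainder at each step):
  leading term -2·x^3: subtract (-2)·g(x) = -2·x^3 + 4·x^2 - 8·x + 4, leaving 0
The remainder is 0, so f(x) = g(x) · h(x) with h(x) = -2. Hence g | f, i.e. f ∈ (g).

Final answer: YES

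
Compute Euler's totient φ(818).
φ(818) = 408

φ is multiplicative, with φ(p^e) = p^e − p^(e−1). Factorise 818 = 2 · 409. Then
  φ(818) = (2 − 1) · (409 − 1) = 1 · 408 = 408.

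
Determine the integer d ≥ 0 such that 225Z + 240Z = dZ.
(225, 240) = (15); d = 15

In the PID Z, (a, b) is generated by gcd(a, b). Compute gcd(240, 225) with the extended Euclidean algorithm, tracking rows (r, s, t) with s·240 + t·225 = r:
  row A: (240, 1, 0)   [1·240 + 0·225 = 240]
  row B: (225, 0, 1)   [0·240 + 1·225 = 225]
  240 = 1·225 + 15   → row C = row A − 1·row B = (15, 1, −1)   [check: 1·240 − 1·225 = 15]
  225 = 15·15 + 0   → remainder 0, stop. gcd = 15 (last nonzero row C).
So gcd(225, 240) = 15, with Bézout identity 1·240 − 1·225 = 15. Containment (⊇): the Bézout identity exhibits 15 as an element of (225, 240), giving (15) ⊆ (225, 240). Containment (⊆): since 15 | 225 and 15 | 240 (225 = 15·15, 240 = 15·16), every Z-linear combination of 225 and 240 is divisible by 15, so (225, 240) ⊆ (15). Therefore (225, 240) = (15), d = 15.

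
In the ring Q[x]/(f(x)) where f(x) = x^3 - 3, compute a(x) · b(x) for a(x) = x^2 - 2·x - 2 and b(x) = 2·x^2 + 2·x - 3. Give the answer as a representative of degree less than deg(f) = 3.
First multiply in Q[x] without reducing: a · b = 2·x^4 - 2·x^3 - 11·x^2 + 2·x + 6. Now divide by f(x) = x^3 - 3, eliminating the leading term at each step:
  leading term 2·x^4: subtract (2·x)·f(x) = 2·x^4 - 6·x, leaving -2·x^3 - 11·x^2 + 8·x + 6
  leading term -2·x^3: subtract (-2)·f(x) = 6 - 2·x^3, leaving -11·x^2 + 8·x
The degree is now < 3, so this is the remainder. Hence a · b ≡ -11·x^2 + 8·x in Q[x]/(f).

Final answer: a · b ≡ -11·x^2 + 8·x (mod f(x))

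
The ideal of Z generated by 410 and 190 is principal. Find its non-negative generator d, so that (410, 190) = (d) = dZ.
(410, 190) = (10); d = 10

In the PID Z, (a, b) is generated by gcd(a, b). Compute gcd(410, 190) with the extended Euclidean algorithm, tracking rows (r, s, t) with s·410 + t·190 = r:
  row A: (410, 1, 0)   [1·410 + 0·190 = 410]
  row B: (190, 0, 1)   [0·410 + 1·190 = 190]
  410 = 2·190 + 30   → row C = row A − 2·row B = (30, 1, −2)   [check: 1·410 − 2·190 = 30]
  190 = 6·30 + 10   → row D = row B − 6·row C = (10, −6, 13)   [check: −6·410 + 13·190 = 10]
  30 = 3·10 + 0   → remainder 0, stop. gcd = 10 (last nonzero row D).
So gcd(410, 190) = 10, with Bézout identity −6·410 + 13·190 = 10. Containment (⊇): the Bézout identity exhibits 10 as an element of (410, 190), giving (10) ⊆ (410, 190). Containment (⊆): since 10 | 410 and 10 | 190 (410 = 10·41, 190 = 10·19), every Z-linear combination of 410 and 190 is divisible by 10, so (410, 190) ⊆ (10). Therefore (410, 190) = (10), d = 10.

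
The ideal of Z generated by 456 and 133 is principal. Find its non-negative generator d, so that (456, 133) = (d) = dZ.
In the PID Z, (a, b) is generated by gcd(a, b). Compute gcd(456, 133) with the extended Euclidean algorithm, tracking rows (r, s, t) with s·456 + t·133 = r:
  row A: (456, 1, 0)   [1·456 + 0·133 = 456]
  row B: (133, 0, 1)   [0·456 + 1·133 = 133]
  456 = 3·133 + 57   → row C = row A − 3·row B = (57, 1, −3)   [check: 1·456 − 3·133 = 57]
  133 = 2·57 + 19   → row D = row B − 2·row C = (19, −2, 7)   [check: −2·456 + 7·133 = 19]
  57 = 3·19 + 0   → remainder 0, stop. gcd = 19 (last nonzero row D).
So gcd(456, 133) = 19, with Bézout identity −2·456 + 7·133 = 19. Containment (⊇): the Bézout identity exhibits 19 as an element of (456, 133), giving (19) ⊆ (456, 133). Containment (⊆): since 19 | 456 and 19 | 133 (456 = 19·24, 133 = 19·7), every Z-linear combination of 456 and 133 is divisible by 19, so (456, 133) ⊆ (19). Therefore (456, 133) = (19), d = 19.

Final answer: (456, 133) = (19); d = 19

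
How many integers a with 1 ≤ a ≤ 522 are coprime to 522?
The number of a ∈ {1, ..., 522} with gcd(a, 522) = 1 is by definition Euler's totient φ(522). φ is multiplicative, with φ(p^e) = p^e − p^(e−1). Factorise 522 = 2 · 3^2 · 29. Then
  φ(522) = (2 − 1) · (3^2 − 3^1) · (29 − 1) = 1 · 6 · 28 = 168.
So there are 168 such integers.

Final answer: 168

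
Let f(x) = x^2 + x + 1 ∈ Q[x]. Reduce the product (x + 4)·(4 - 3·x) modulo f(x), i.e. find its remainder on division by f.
First multiply in Q[x] without reducing: a · b = -3·x^2 - 8·x + 16. Now divide by f(x) = x^2 + x + 1, eliminating the leading term at each step:
  leading term -3·x^2: subtract (-3)·f(x) = -3·x^2 - 3·x - 3, leaving 19 - 5·x
The degree is now < 2, so this is the remainder. Hence a · b ≡ 19 - 5·x in Q[x]/(f).

Final answer: a · b ≡ 19 - 5·x (mod f(x))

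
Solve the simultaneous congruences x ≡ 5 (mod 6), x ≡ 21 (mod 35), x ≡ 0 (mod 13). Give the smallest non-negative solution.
x ≡ 1001 (mod 2730); the representative in [0, 2730) is 1001

The moduli 6, 35, 13 are pairwise coprime, so by the CRT there is a unique solution mod 6·35·13 = 2730.
Solve by successive substitution. Start with x ≡ 5 (mod 6).
  Combine with x ≡ 21 (mod 35): write x = 5 + 6·t and require 5 + 6·t ≡ 21 (mod 35), i.e. 6·t ≡ 21 − 5 ≡ 16 (mod 35). Since 6^(−1) ≡ 6 (mod 35), t ≡ 6·16 ≡ 26 (mod 35). So x ≡ 5 + 6·26 = 161 (mod 210).
  Combine with x ≡ 0 (mod 13): write x = 161 + 210·t and require 161 + 210·t ≡ 0 (mod 13), i.e. 210·t ≡ 0 − 161 ≡ 8 (mod 13). Since 210^(−1) ≡ 7 (mod 13) (210 ≡ 2 (mod 13)), t ≡ 7·8 ≡ 4 (mod 13). So x ≡ 161 + 210·4 = 1001 (mod 2730).
Unique solution in [0, 2730): x = 1001.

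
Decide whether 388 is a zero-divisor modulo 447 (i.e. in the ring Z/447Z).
gcd(388, 447) = 1, so 388 is a unit in Z/447Z (it has a multiplicative inverse). A unit cannot be a zero-divisor: if 388·b ≡ 0 then multiplying both sides by 388^(−1) gives b ≡ 0. So 388 is not a zero-divisor.

Final answer: NO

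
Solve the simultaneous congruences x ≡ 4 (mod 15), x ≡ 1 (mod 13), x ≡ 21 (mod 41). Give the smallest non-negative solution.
x ≡ 2809 (mod 7995); the representative in [0, 7995) is 2809

The moduli 15, 13, 41 are pairwise coprime, so by the CRT there is a unique solution mod 15·13·41 = 7995.
Solve by successive substitution. Start with x ≡ 4 (mod 15).
  Combine with x ≡ 1 (mod 13): write x = 4 + 15·t and require 4 + 15·t ≡ 1 (mod 13), i.e. 15·t ≡ 1 − 4 ≡ 10 (mod 13). Since 15^(−1) ≡ 7 (mod 13) (15 ≡ 2 (mod 13)), t ≡ 7·10 ≡ 5 (mod 13). So x ≡ 4 + 15·5 = 79 (mod 195).
  Combine with x ≡ 21 (mod 41): write x = 79 + 195·t and require 79 + 195·t ≡ 21 (mod 41), i.e. 195·t ≡ 21 − 79 ≡ 24 (mod 41). Since 195^(−1) ≡ 4 (mod 41) (195 ≡ 31 (mod 41)), t ≡ 4·24 ≡ 14 (mod 41). So x ≡ 79 + 195·14 = 2809 (mod 7995).
Unique solution in [0, 7995): x = 2809.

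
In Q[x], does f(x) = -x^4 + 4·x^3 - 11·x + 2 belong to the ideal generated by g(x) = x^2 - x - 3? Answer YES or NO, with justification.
NO

In Q[x] the ideal (g) consists of all multiples of g, so f ∈ (g) iff g | f, i.e. iff the remainder of f on division by g is 0. Divide f by g (g is monic, so eliminate the leading term of the running remainder at each step):
  leading term -x^4: subtract (-x^2)·g(x) = -x^4 + x^3 + 3·x^2, leaving 3·x^3 - 3·x^2 - 11·x + 2
  leading term 3·x^3: subtract (3·x)·g(x) = 3·x^3 - 3·x^2 - 9·x, leaving 2 - 2·x
The remainder r(x) = 2 - 2·x ≠ 0 (and deg r < deg g), so g ∤ f, i.e. f ∉ (g).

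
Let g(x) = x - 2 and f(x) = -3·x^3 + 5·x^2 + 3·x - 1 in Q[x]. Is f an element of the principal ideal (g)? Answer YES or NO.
NO

In Q[x] the ideal (g) consists of all multiples of g, so f ∈ (g) iff g | f, i.e. iff the remainder of f on division by g is 0. Divide f by g (g is monic, so eliminate the leading term of the running remainder at each step):
  leading term -3·x^3: subtract (-3·x^2)·g(x) = -3·x^3 + 6·x^2, leaving -x^2 + 3·x - 1
  leading term -x^2: subtract (-x)·g(x) = -x^2 + 2·x, leaving x - 1
  leading term x: subtract (1)·g(x) = x - 2, leaving 1
The remainder r(x) = 1 ≠ 0 (and deg r < deg g), so g ∤ f, i.e. f ∉ (g).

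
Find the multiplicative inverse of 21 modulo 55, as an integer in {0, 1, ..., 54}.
Apply the extended Euclidean algorithm to (55, 21), tracking rows (r, s, t) with s·55 + t·21 = r. Each division r_prev = q·r_cur + r_new produces the new row as (previous row) − q·(current row):
  row A: (55, 1, 0)   [1·55 + 0·21 = 55]
  row B: (21, 0, 1)   [0·55 + 1·21 = 21]
  55 = 2·21 + 13   → row C = row A − 2·row B = (13, 1, −2)   [check: 1·55 − 2·21 = 13]
  21 = 1·13 + 8   → row D = row B − 1·row C = (8, −1, 3)   [check: −1·55 + 3·21 = 8]
  13 = 1·8 + 5   → row E = row C − 1·row D = (5, 2, −5)   [check: 2·55 − 5·21 = 5]
  8 = 1·5 + 3   → row F = row D − 1·row E = (3, −3, 8)   [check: −3·55 + 8·21 = 3]
  5 = 1·3 + 2   → row G = row E − 1·row F = (2, 5, −13)   [check: 5·55 − 13·21 = 2]
  3 = 1·2 + 1   → row H = row F − 1·row G = (1, −8, 21)   [check: −8·55 + 21·21 = 1]
  2 = 2·1 + 0   → remainder 0, stop. gcd = 1 (last nonzero row H).
The gcd is 1, so 21 is invertible mod 55. The last nonzero row gives −8·55 + 21·21 = 1, so t = 21. So 21^(−1) ≡ 21 (mod 55). Verify: 21 · 21 = 441 ≡ 1 (mod 55). ✓

Final answer: 21^(−1) ≡ 21 (mod 55)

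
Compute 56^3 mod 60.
56

Use repeated squaring. Binary(3) = 11. Walk through the bits of the exponent 3 left-to-right: at each bit after the leading one, square the running value, then multiply by 56 if the bit is 1 (always reducing mod 60):
  bit 1 = 1 (leading): start with 56.
  bit 2 = 1: square 56^2 = 3136 ≡ 16; bit is 1, so multiply 16·56 = 896 ≡ 56 (mod 60).
Final value: 56^3 ≡ 56 (mod 60).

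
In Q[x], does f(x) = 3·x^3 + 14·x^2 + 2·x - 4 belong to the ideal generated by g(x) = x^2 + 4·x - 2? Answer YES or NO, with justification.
In Q[x] the ideal (g) consists of all multiples of g, so f ∈ (g) iff g | f, i.e. iff the remainder of f on division by g is 0. Divide f by g (g is monic, so eliminate the leading term of the running remainder at each step):
  leading term 3·x^3: subtract (3·x)·g(x) = 3·x^3 + 12·x^2 - 6·x, leaving 2·x^2 + 8·x - 4
  leading term 2·x^2: subtract (2)·g(x) = 2·x^2 + 8·x - 4, leaving 0
The remainder is 0, so f(x) = g(x) · h(x) with h(x) = 3·x + 2. Hence g | f, i.e. f ∈ (g).

Final answer: YES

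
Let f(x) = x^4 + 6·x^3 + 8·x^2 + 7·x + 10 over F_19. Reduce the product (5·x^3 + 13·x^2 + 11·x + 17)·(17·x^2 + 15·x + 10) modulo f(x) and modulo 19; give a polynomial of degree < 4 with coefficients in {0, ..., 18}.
a · b ≡ 10·x^3 + 10·x^2 + 6·x + 11 (mod f(x))

Multiply as integer polynomials: a · b = 85·x^5 + 296·x^4 + 432·x^3 + 584·x^2 + 365·x + 170. Reducing coefficients mod 19: a · b ≡ 9·x^5 + 11·x^4 + 14·x^3 + 14·x^2 + 4·x + 18. Now divide by f(x) = x^4 + 6·x^3 + 8·x^2 + 7·x + 10 in F_19[x], eliminating the leading term at each step:
  leading term 9·x^5: subtract (9·x)·f(x) = 9·x^5 + 16·x^4 + 15·x^3 + 6·x^2 + 14·x, leaving 14·x^4 + 18·x^3 + 8·x^2 + 9·x + 18 (coefficients mod 19)
  leading term 14·x^4: subtract (14)·f(x) = 14·x^4 + 8·x^3 + 17·x^2 + 3·x + 7, leaving 10·x^3 + 10·x^2 + 6·x + 11 (coefficients mod 19)
The degree is now < 4, so this is the remainder. Hence a · b ≡ 10·x^3 + 10·x^2 + 6·x + 11 in F_19[x]/(f).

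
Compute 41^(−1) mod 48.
41^(−1) ≡ 41 (mod 48)

Apply the extended Euclidean algorithm to (48, 41), tracking rows (r, s, t) with s·48 + t·41 = r. Each division r_prev = q·r_cur + r_new produces the new row as (previous row) − q·(current row):
  row A: (48, 1, 0)   [1·48 + 0·41 = 48]
  row B: (41, 0, 1)   [0·48 + 1·41 = 41]
  48 = 1·41 + 7   → row C = row A − 1·row B = (7, 1, −1)   [check: 1·48 − 1·41 = 7]
  41 = 5·7 + 6   → row D = row B − 5·row C = (6, −5, 6)   [check: −5·48 + 6·41 = 6]
  7 = 1·6 + 1   → row E = row C − 1·row D = (1, 6, −7)   [check: 6·48 − 7·41 = 1]
  6 = 6·1 + 0   → remainder 0, stop. gcd = 1 (last nonzero row E).
The gcd is 1, so 41 is invertible mod 48. The last nonzero row gives 6·48 − 7·41 = 1, so t = −7. So 41^(−1) ≡ −7 ≡ 41 (mod 48). Verify: 41 · 41 = 1681 ≡ 1 (mod 48). ✓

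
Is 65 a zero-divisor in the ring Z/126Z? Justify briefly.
gcd(65, 126) = 1, so 65 is a unit in Z/126Z (it has a multiplicative inverse). A unit cannot be a zero-divisor: if 65·b ≡ 0 then multiplying both sides by 65^(−1) gives b ≡ 0. So 65 is not a zero-divisor.

Final answer: NO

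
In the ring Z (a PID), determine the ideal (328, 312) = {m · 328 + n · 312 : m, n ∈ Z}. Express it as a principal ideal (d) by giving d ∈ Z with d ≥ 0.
(328, 312) = (8); d = 8

In the PID Z, (a, b) is generated by gcd(a, b). Compute gcd(328, 312) with the extended Euclidean algorithm, tracking rows (r, s, t) with s·328 + t·312 = r:
  row A: (328, 1, 0)   [1·328 + 0·312 = 328]
  row B: (312, 0, 1)   [0·328 + 1·312 = 312]
  328 = 1·312 + 16   → row C = row A − 1·row B = (16, 1, −1)   [check: 1·328 − 1·312 = 16]
  312 = 19·16 + 8   → row D = row B − 19·row C = (8, −19, 20)   [check: −19·328 + 20·312 = 8]
  16 = 2·8 + 0   → remainder 0, stop. gcd = 8 (last nonzero row D).
So gcd(328, 312) = 8, with Bézout identity −19·328 + 20·312 = 8. Containment (⊇): the Bézout identity exhibits 8 as an element of (328, 312), giving (8) ⊆ (328, 312). Containment (⊆): since 8 | 328 and 8 | 312 (328 = 8·41, 312 = 8·39), every Z-linear combination of 328 and 312 is divisible by 8, so (328, 312) ⊆ (8). Therefore (328, 312) = (8), d = 8.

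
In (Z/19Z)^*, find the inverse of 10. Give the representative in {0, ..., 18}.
10^(−1) ≡ 2 (mod 19)

Apply the extended Euclidean algorithm to (19, 10), tracking rows (r, s, t) with s·19 + t·10 = r. Each division r_prev = q·r_cur + r_new produces the new row as (previous row) − q·(current row):
  row A: (19, 1, 0)   [1·19 + 0·10 = 19]
  row B: (10, 0, 1)   [0·19 + 1·10 = 10]
  19 = 1·10 + 9   → row C = row A − 1·row B = (9, 1, −1)   [check: 1·19 − 1·10 = 9]
  10 = 1·9 + 1   → row D = row B − 1·row C = (1, −1, 2)   [check: −1·19 + 2·10 = 1]
  9 = 9·1 + 0   → remainder 0, stop. gcd = 1 (last nonzero row D).
The gcd is 1, so 10 is invertible mod 19. The last nonzero row gives −1·19 + 2·10 = 1, so t = 2. So 10^(−1) ≡ 2 (mod 19). Verify: 10 · 2 = 20 ≡ 1 (mod 19). ✓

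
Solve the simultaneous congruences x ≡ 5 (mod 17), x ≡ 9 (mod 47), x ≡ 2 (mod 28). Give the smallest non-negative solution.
x ≡ 1654 (mod 22372); the representative in [0, 22372) is 1654

The moduli 17, 47, 28 are pairwise coprime, so by the CRT there is a unique solution mod 17·47·28 = 22372.
Solve by successive substitution. Start with x ≡ 5 (mod 17).
  Combine with x ≡ 9 (mod 47): write x = 5 + 17·t and require 5 + 17·t ≡ 9 (mod 47), i.e. 17·t ≡ 9 − 5 ≡ 4 (mod 47). Since 17^(−1) ≡ 36 (mod 47), t ≡ 36·4 ≡ 3 (mod 47). So x ≡ 5 + 17·3 = 56 (mod 799).
  Combine with x ≡ 2 (mod 28): write x = 56 + 799·t and require 56 + 799·t ≡ 2 (mod 28), i.e. 799·t ≡ 2 − 56 ≡ 2 (mod 28). Since 799^(−1) ≡ 15 (mod 28) (799 ≡ 15 (mod 28)), t ≡ 15·2 ≡ 2 (mod 28). So x ≡ 56 + 799·2 = 1654 (mod 22372).
Unique solution in [0, 22372): x = 1654.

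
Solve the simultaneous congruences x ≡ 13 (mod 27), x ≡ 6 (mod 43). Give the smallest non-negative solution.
x ≡ 823 (mod 1161); the representative in [0, 1161) is 823

The moduli 27, 43 are pairwise coprime, so by the CRT there is a unique solution mod 27·43 = 1161.
Solve by successive substitution. Start with x ≡ 13 (mod 27).
  Combine with x ≡ 6 (mod 43): write x = 13 + 27·t and require 13 + 27·t ≡ 6 (mod 43), i.e. 27·t ≡ 6 − 13 ≡ 36 (mod 43). Since 27^(−1) ≡ 8 (mod 43), t ≡ 8·36 ≡ 30 (mod 43). So x ≡ 13 + 27·30 = 823 (mod 1161).
Unique solution in [0, 1161): x = 823.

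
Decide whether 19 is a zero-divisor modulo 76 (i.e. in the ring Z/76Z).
gcd(19, 76) = 19 > 1, so 19 is not a unit in Z/76Z. In Z/nZ every nonzero non-unit is a zero-divisor: explicitly, take b = 76/gcd = 4 ≠ 0 (mod 76); then 19·4 = 76 = 1·76, i.e. 19·4 ≡ 0 (mod 76). So 19 is a zero-divisor.

Final answer: YES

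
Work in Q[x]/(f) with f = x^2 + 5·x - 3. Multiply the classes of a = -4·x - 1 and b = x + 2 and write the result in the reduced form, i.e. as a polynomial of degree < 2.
First multiply in Q[x] without reducing: a · b = -4·x^2 - 9·x - 2. Now divide by f(x) = x^2 + 5·x - 3, eliminating the leading term at each step:
  leading term -4·x^2: subtract (-4)·f(x) = -4·x^2 - 20·x + 12, leaving 11·x - 14
The degree is now < 2, so this is the remainder. Hence a · b ≡ 11·x - 14 in Q[x]/(f).

Final answer: a · b ≡ 11·x - 14 (mod f(x))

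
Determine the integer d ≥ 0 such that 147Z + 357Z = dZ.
(147, 357) = (21); d = 21

In the PID Z, (a, b) is generated by gcd(a, b). Compute gcd(357, 147) with the extended Euclidean algorithm, tracking rows (r, s, t) with s·357 + t·147 = r:
  row A: (357, 1, 0)   [1·357 + 0·147 = 357]
  row B: (147, 0, 1)   [0·357 + 1·147 = 147]
  357 = 2·147 + 63   → row C = row A − 2·row B = (63, 1, −2)   [check: 1·357 − 2·147 = 63]
  147 = 2·63 + 21   → row D = row B − 2·row C = (21, −2, 5)   [check: −2·357 + 5·147 = 21]
  63 = 3·21 + 0   → remainder 0, stop. gcd = 21 (last nonzero row D).
So gcd(147, 357) = 21, with Bézout identity −2·357 + 5·147 = 21. Containment (⊇): the Bézout identity exhibits 21 as an element of (147, 357), giving (21) ⊆ (147, 357). Containment (⊆): since 21 | 147 and 21 | 357 (147 = 21·7, 357 = 21·17), every Z-linear combination of 147 and 357 is divisible by 21, so (147, 357) ⊆ (21). Therefore (147, 357) = (21), d = 21.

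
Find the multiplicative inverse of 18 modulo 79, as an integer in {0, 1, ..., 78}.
Apply the extended Euclidean algorithm to (79, 18), tracking rows (r, s, t) with s·79 + t·18 = r. Each division r_prev = q·r_cur + r_new produces the new row as (previous row) − q·(current row):
  row A: (79, 1, 0)   [1·79 + 0·18 = 79]
  row B: (18, 0, 1)   [0·79 + 1·18 = 18]
  79 = 4·18 + 7   → row C = row A − 4·row B = (7, 1, −4)   [check: 1·79 − 4·18 = 7]
  18 = 2·7 + 4   → row D = row B − 2·row C = (4, −2, 9)   [check: −2·79 + 9·18 = 4]
  7 = 1·4 + 3   → row E = row C − 1·row D = (3, 3, −13)   [check: 3·79 − 13·18 = 3]
  4 = 1·3 + 1   → row F = row D − 1·row E = (1, −5, 22)   [check: −5·79 + 22·18 = 1]
  3 = 3·1 + 0   → remainder 0, stop. gcd = 1 (last nonzero row F).
The gcd is 1, so 18 is invertible mod 79. The last nonzero row gives −5·79 + 22·18 = 1, so t = 22. So 18^(−1) ≡ 22 (mod 79). Verify: 18 · 22 = 396 ≡ 1 (mod 79). ✓

Final answer: 18^(−1) ≡ 22 (mod 79)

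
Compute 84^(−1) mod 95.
84^(−1) ≡ 69 (mod 95)

Apply the extended Euclidean algorithm to (95, 84), tracking rows (r, s, t) with s·95 + t·84 = r. Each division r_prev = q·r_cur + r_new produces the new row as (previous row) − q·(current row):
  row A: (95, 1, 0)   [1·95 + 0·84 = 95]
  row B: (84, 0, 1)   [0·95 + 1·84 = 84]
  95 = 1·84 + 11   → row C = row A − 1·row B = (11, 1, −1)   [check: 1·95 − 1·84 = 11]
  84 = 7·11 + 7   → row D = row B − 7·row C = (7, −7, 8)   [check: −7·95 + 8·84 = 7]
  11 = 1·7 + 4   → row E = row C − 1·row D = (4, 8, −9)   [check: 8·95 − 9·84 = 4]
  7 = 1·4 + 3   → row F = row D − 1·row E = (3, −15, 17)   [check: −15·95 + 17·84 = 3]
  4 = 1·3 + 1   → row G = row E − 1·row F = (1, 23, −26)   [check: 23·95 − 26·84 = 1]
  3 = 3·1 + 0   → remainder 0, stop. gcd = 1 (last nonzero row G).
The gcd is 1, so 84 is invertible mod 95. The last nonzero row gives 23·95 − 26·84 = 1, so t = −26. So 84^(−1) ≡ −26 ≡ 69 (mod 95). Verify: 84 · 69 = 5796 ≡ 1 (mod 95). ✓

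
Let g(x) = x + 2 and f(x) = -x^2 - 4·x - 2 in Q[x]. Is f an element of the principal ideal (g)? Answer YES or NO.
In Q[x] the ideal (g) consists of all multiples of g, so f ∈ (g) iff g | f, i.e. iff the remainder of f on division by g is 0. Divide f by g (g is monic, so eliminate the leading term of the running remainder at each step):
  leading term -x^2: subtract (-x)·g(x) = -x^2 - 2·x, leaving -2·x - 2
  leading term -2·x: subtract (-2)·g(x) = -2·x - 4, leaving 2
The remainder r(x) = 2 ≠ 0 (and deg r < deg g), so g ∤ f, i.e. f ∉ (g).

Final answer: NO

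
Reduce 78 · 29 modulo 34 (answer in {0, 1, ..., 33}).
18

Reduce the factors first: 78 ≡ 10 (mod 34), so 78 · 29 ≡ 10 · 29 (mod 34). 10 · 29 = 290. Dividing by 34: 290 = 8·34 + 18. So (78 · 29) mod 34 = 18.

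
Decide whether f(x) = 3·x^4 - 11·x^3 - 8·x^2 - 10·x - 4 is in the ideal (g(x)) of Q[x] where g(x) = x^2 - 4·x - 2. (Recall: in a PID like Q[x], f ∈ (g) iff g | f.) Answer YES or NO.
YES

In Q[x] the ideal (g) consists of all multiples of g, so f ∈ (g) iff g | f, i.e. iff the remainder of f on division by g is 0. Divide f by g (g is monic, so eliminate the leading term of the running remainder at each step):
  leading term 3·x^4: subtract (3·x^2)·g(x) = 3·x^4 - 12·x^3 - 6·x^2, leaving x^3 - 2·x^2 - 10·x - 4
  leading term x^3: subtract (x)·g(x) = x^3 - 4·x^2 - 2·x, leaving 2·x^2 - 8·x - 4
  leading term 2·x^2: subtract (2)·g(x) = 2·x^2 - 8·x - 4, leaving 0
The remainder is 0, so f(x) = g(x) · h(x) with h(x) = 3·x^2 + x + 2. Hence g | f, i.e. f ∈ (g).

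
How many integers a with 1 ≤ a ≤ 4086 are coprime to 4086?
The number of a ∈ {1, ..., 4086} with gcd(a, 4086) = 1 is by definition Euler's totient φ(4086). φ is multiplicative, with φ(p^e) = p^e − p^(e−1). Factorise 4086 = 2 · 3^2 · 227. Then
  φ(4086) = (2 − 1) · (3^2 − 3^1) · (227 − 1) = 1 · 6 · 226 = 1356.
So there are 1356 such integers.

Final answer: 1356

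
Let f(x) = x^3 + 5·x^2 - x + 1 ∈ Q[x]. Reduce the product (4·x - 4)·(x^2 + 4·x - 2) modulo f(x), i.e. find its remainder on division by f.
a · b ≡ -8·x^2 - 20·x + 4 (mod f(x))

First multiply in Q[x] without reducing: a · b = 4·x^3 + 12·x^2 - 24·x + 8. Now divide by f(x) = x^3 + 5·x^2 - x + 1, eliminating the leading term at each step:
  leading term 4·x^3: subtract (4)·f(x) = 4·x^3 + 20·x^2 - 4·x + 4, leaving -8·x^2 - 20·x + 4
The degree is now < 3, so this is the remainder. Hence a · b ≡ -8·x^2 - 20·x + 4 in Q[x]/(f).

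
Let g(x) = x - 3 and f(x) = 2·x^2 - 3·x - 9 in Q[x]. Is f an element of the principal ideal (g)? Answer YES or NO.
YES

In Q[x] the ideal (g) consists of all multiples of g, so f ∈ (g) iff g | f, i.e. iff the remainder of f on division by g is 0. Divide f by g (g is monic, so eliminate the leading term of the running remainder at each step):
  leading term 2·x^2: subtract (2·x)·g(x) = 2·x^2 - 6·x, leaving 3·x - 9
  leading term 3·x: subtract (3)·g(x) = 3·x - 9, leaving 0
The remainder is 0, so f(x) = g(x) · h(x) with h(x) = 2·x + 3. Hence g | f, i.e. f ∈ (g).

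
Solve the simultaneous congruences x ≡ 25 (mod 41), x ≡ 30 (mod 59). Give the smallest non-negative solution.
The moduli 41, 59 are pairwise coprime, so by the CRT there is a unique solution mod 41·59 = 2419.
Solve by successive substitution. Start with x ≡ 25 (mod 41).
  Combine with x ≡ 30 (mod 59): write x = 25 + 41·t and require 25 + 41·t ≡ 30 (mod 59), i.e. 41·t ≡ 30 − 25 ≡ 5 (mod 59). Since 41^(−1) ≡ 36 (mod 59), t ≡ 36·5 ≡ 3 (mod 59). So x ≡ 25 + 41·3 = 148 (mod 2419).
Unique solution in [0, 2419): x = 148.

Final answer: x ≡ 148 (mod 2419); the representative in [0, 2419) is 148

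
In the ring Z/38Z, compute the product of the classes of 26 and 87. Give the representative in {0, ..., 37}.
20

Reduce the factors first: 87 ≡ 11 (mod 38), so 26 · 87 ≡ 26 · 11 (mod 38). 26 · 11 = 286. Dividing by 38: 286 = 7·38 + 20. So (26 · 87) mod 38 = 20.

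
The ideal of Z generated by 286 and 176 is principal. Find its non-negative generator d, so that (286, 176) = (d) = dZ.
In the PID Z, (a, b) is generated by gcd(a, b). Compute gcd(286, 176) with the extended Euclidean algorithm, tracking rows (r, s, t) with s·286 + t·176 = r:
  row A: (286, 1, 0)   [1·286 + 0·176 = 286]
  row B: (176, 0, 1)   [0·286 + 1·176 = 176]
  286 = 1·176 + 110   → row C = row A − 1·row B = (110, 1, −1)   [check: 1·286 − 1·176 = 110]
  176 = 1·110 + 66   → row D = row B − 1·row C = (66, −1, 2)   [check: −1·286 + 2·176 = 66]
  110 = 1·66 + 44   → row E = row C − 1·row D = (44, 2, −3)   [check: 2·286 − 3·176 = 44]
  66 = 1·44 + 22   → row F = row D − 1·row E = (22, −3, 5)   [check: −3·286 + 5·176 = 22]
  44 = 2·22 + 0   → remainder 0, stop. gcd = 22 (last nonzero row F).
So gcd(286, 176) = 22, with Bézout identity −3·286 + 5·176 = 22. Containment (⊇): the Bézout identity exhibits 22 as an element of (286, 176), giving (22) ⊆ (286, 176). Containment (⊆): since 22 | 286 and 22 | 176 (286 = 22·13, 176 = 22·8), every Z-linear combination of 286 and 176 is divisible by 22, so (286, 176) ⊆ (22). Therefore (286, 176) = (22), d = 22.

Final answer: (286, 176) = (22); d = 22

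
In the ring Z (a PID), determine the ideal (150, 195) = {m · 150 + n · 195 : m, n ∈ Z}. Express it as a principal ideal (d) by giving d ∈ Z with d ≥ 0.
(150, 195) = (15); d = 15

In the PID Z, (a, b) is generated by gcd(a, b). Compute gcd(195, 150) with the extended Euclidean algorithm, tracking rows (r, s, t) with s·195 + t·150 = r:
  row A: (195, 1, 0)   [1·195 + 0·150 = 195]
  row B: (150, 0, 1)   [0·195 + 1·150 = 150]
  195 = 1·150 + 45   → row C = row A − 1·row B = (45, 1, −1)   [check: 1·195 − 1·150 = 45]
  150 = 3·45 + 15   → row D = row B − 3·row C = (15, −3, 4)   [check: −3·195 + 4·150 = 15]
  45 = 3·15 + 0   → remainder 0, stop. gcd = 15 (last nonzero row D).
So gcd(150, 195) = 15, with Bézout identity −3·195 + 4·150 = 15. Containment (⊇): the Bézout identity exhibits 15 as an element of (150, 195), giving (15) ⊆ (150, 195). Containment (⊆): since 15 | 150 and 15 | 195 (150 = 15·10, 195 = 15·13), every Z-linear combination of 150 and 195 is divisible by 15, so (150, 195) ⊆ (15). Therefore (150, 195) = (15), d = 15.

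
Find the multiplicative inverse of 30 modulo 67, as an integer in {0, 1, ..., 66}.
30^(−1) ≡ 38 (mod 67)

Apply the extended Euclidean algorithm to (67, 30), tracking rows (r, s, t) with s·67 + t·30 = r. Each division r_prev = q·r_cur + r_new produces the new row as (previous row) − q·(current row):
  row A: (67, 1, 0)   [1·67 + 0·30 = 67]
  row B: (30, 0, 1)   [0·67 + 1·30 = 30]
  67 = 2·30 + 7   → row C = row A − 2·row B = (7, 1, −2)   [check: 1·67 − 2·30 = 7]
  30 = 4·7 + 2   → row D = row B − 4·row C = (2, −4, 9)   [check: −4·67 + 9·30 = 2]
  7 = 3·2 + 1   → row E = row C − 3·row D = (1, 13, −29)   [check: 13·67 − 29·30 = 1]
  2 = 2·1 + 0   → remainder 0, stop. gcd = 1 (last nonzero row E).
The gcd is 1, so 30 is invertible mod 67. The last nonzero row gives 13·67 − 29·30 = 1, so t = −29. So 30^(−1) ≡ −29 ≡ 38 (mod 67). Verify: 30 · 38 = 1140 ≡ 1 (mod 67). ✓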